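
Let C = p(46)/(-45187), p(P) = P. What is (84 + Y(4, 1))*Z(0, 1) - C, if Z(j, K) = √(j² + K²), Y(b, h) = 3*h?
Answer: 3931315/45187 ≈ 87.001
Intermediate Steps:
C = -46/45187 (C = 46/(-45187) = 46*(-1/45187) = -46/45187 ≈ -0.0010180)
Z(j, K) = √(K² + j²)
(84 + Y(4, 1))*Z(0, 1) - C = (84 + 3*1)*√(1² + 0²) - 1*(-46/45187) = (84 + 3)*√(1 + 0) + 46/45187 = 87*√1 + 46/45187 = 87*1 + 46/45187 = 87 + 46/45187 = 3931315/45187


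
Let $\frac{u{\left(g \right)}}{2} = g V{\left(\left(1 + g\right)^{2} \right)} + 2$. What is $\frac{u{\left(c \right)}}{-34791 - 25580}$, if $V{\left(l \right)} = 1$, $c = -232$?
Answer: $\frac{460}{60371} \approx 0.0076196$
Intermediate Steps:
$u{\left(g \right)} = 4 + 2 g$ ($u{\left(g \right)} = 2 \left(g 1 + 2\right) = 2 \left(g + 2\right) = 2 \left(2 + g\right) = 4 + 2 g$)
$\frac{u{\left(c \right)}}{-34791 - 25580} = \frac{4 + 2 \left(-232\right)}{-34791 - 25580} = \frac{4 - 464}{-60371} = \left(-460\right) \left(- \frac{1}{60371}\right) = \frac{460}{60371}$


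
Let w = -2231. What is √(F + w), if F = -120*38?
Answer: I*√6791 ≈ 82.407*I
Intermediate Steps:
F = -4560
√(F + w) = √(-4560 - 2231) = √(-6791) = I*√6791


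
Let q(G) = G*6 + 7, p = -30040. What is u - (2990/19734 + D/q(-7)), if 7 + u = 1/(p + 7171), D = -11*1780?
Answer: -12957121/22869 ≈ -566.58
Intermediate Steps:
D = -19580
q(G) = 7 + 6*G (q(G) = 6*G + 7 = 7 + 6*G)
u = -160084/22869 (u = -7 + 1/(-30040 + 7171) = -7 + 1/(-22869) = -7 - 1/22869 = -160084/22869 ≈ -7.0000)
u - (2990/19734 + D/q(-7)) = -160084/22869 - (2990/19734 - 19580/(7 + 6*(-7))) = -160084/22869 - (2990*(1/19734) - 19580/(7 - 42)) = -160084/22869 - (5/33 - 19580/(-35)) = -160084/22869 - (5/33 - 19580*(-1/35)) = -160084/22869 - (5/33 + 3916/7) = -160084/22869 - 1*129263/231 = -160084/22869 - 129263/231 = -12957121/22869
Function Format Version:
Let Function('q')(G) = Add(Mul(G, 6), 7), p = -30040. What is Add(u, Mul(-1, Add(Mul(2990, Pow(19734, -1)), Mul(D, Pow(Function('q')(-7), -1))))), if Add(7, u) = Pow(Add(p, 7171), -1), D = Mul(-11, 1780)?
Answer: Rational(-12957121, 22869) ≈ -566.58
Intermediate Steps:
D = -19580
Function('q')(G) = Add(7, Mul(6, G)) (Function('q')(G) = Add(Mul(6, G), 7) = Add(7, Mul(6, G)))
u = Rational(-160084, 22869) (u = Add(-7, Pow(Add(-30040, 7171), -1)) = Add(-7, Pow(-22869, -1)) = Add(-7, Rational(-1, 22869)) = Rational(-160084, 22869) ≈ -7.0000)
Add(u, Mul(-1, Add(Mul(2990, Pow(19734, -1)), Mul(D, Pow(Function('q')(-7), -1))))) = Add(Rational(-160084, 22869), Mul(-1, Add(Mul(2990, Pow(19734, -1)), Mul(-19580, Pow(Add(7, Mul(6, -7)), -1))))) = Add(Rational(-160084, 22869), Mul(-1, Add(Mul(2990, Rational(1, 19734)), Mul(-19580, Pow(Add(7, -42), -1))))) = Add(Rational(-160084, 22869), Mul(-1, Add(Rational(5, 33), Mul(-19580, Pow(-35, -1))))) = Add(Rational(-160084, 22869), Mul(-1, Add(Rational(5, 33), Mul(-19580, Rational(-1, 35))))) = Add(Rational(-160084, 22869), Mul(-1, Add(Rational(5, 33), Rational(3916, 7)))) = Add(Rational(-160084, 22869), Mul(-1, Rational(129263, 231))) = Add(Rational(-160084, 22869), Rational(-129263, 231)) = Rational(-12957121, 22869)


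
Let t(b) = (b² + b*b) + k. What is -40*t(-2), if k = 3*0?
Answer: -320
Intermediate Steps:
k = 0
t(b) = 2*b² (t(b) = (b² + b*b) + 0 = (b² + b²) + 0 = 2*b² + 0 = 2*b²)
-40*t(-2) = -80*(-2)² = -80*4 = -40*8 = -320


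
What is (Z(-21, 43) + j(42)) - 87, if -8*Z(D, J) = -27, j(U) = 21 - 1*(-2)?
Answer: -485/8 ≈ -60.625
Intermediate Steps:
j(U) = 23 (j(U) = 21 + 2 = 23)
Z(D, J) = 27/8 (Z(D, J) = -⅛*(-27) = 27/8)
(Z(-21, 43) + j(42)) - 87 = (27/8 + 23) - 87 = 211/8 - 87 = -485/8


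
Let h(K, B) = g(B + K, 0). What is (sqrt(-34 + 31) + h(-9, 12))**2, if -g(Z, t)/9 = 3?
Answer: (27 - I*sqrt(3))**2 ≈ 726.0 - 93.531*I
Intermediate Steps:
g(Z, t) = -27 (g(Z, t) = -9*3 = -27)
h(K, B) = -27
(sqrt(-34 + 31) + h(-9, 12))**2 = (sqrt(-34 + 31) - 27)**2 = (sqrt(-3) - 27)**2 = (I*sqrt(3) - 27)**2 = (-27 + I*sqrt(3))**2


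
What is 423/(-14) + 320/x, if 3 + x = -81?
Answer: -1429/42 ≈ -34.024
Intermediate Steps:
x = -84 (x = -3 - 81 = -84)
423/(-14) + 320/x = 423/(-14) + 320/(-84) = 423*(-1/14) + 320*(-1/84) = -423/14 - 80/21 = -1429/42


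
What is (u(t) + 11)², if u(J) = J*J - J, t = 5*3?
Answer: 48841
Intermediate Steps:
t = 15
u(J) = J² - J
(u(t) + 11)² = (15*(-1 + 15) + 11)² = (15*14 + 11)² = (210 + 11)² = 221² = 48841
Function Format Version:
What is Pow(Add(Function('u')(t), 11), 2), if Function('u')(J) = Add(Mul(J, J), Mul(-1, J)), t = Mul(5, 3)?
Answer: 48841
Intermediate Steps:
t = 15
Function('u')(J) = Add(Pow(J, 2), Mul(-1, J))
Pow(Add(Function('u')(t), 11), 2) = Pow(Add(Mul(15, Add(-1, 15)), 11), 2) = Pow(Add(Mul(15, 14), 11), 2) = Pow(Add(210, 11), 2) = Pow(221, 2) = 48841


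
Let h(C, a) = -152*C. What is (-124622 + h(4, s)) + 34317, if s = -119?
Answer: -90913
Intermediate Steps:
(-124622 + h(4, s)) + 34317 = (-124622 - 152*4) + 34317 = (-124622 - 608) + 34317 = -125230 + 34317 = -90913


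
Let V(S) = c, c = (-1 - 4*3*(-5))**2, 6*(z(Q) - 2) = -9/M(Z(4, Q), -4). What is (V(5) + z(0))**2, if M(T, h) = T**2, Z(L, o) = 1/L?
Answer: 11964681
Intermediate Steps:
Z(L, o) = 1/L
z(Q) = -22 (z(Q) = 2 + (-9/((1/4)**2))/6 = 2 + (-9/1/16)/6 = 2 + (-9*16)/6 = 2 + (1/6)*(-144) = 2 - 24 = -22)
c = 3481 (c = (-1 - 12*(-5))**2 = (-1 + 60)**2 = 59**2 = 3481)
V(S) = 3481
(V(5) + z(0))**2 = (3481 - 22)**2 = 3459**2 = 11964681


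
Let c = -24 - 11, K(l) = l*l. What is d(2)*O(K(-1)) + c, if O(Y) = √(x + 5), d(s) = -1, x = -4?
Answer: -36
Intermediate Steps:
K(l) = l²
O(Y) = 1 (O(Y) = √(-4 + 5) = √1 = 1)
c = -35
d(2)*O(K(-1)) + c = -1*1 - 35 = -1 - 35 = -36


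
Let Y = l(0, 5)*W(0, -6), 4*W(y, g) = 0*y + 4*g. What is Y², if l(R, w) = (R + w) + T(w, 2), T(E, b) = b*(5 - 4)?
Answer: 1764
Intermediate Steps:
W(y, g) = g (W(y, g) = (0*y + 4*g)/4 = (0 + 4*g)/4 = (4*g)/4 = g)
T(E, b) = b (T(E, b) = b*1 = b)
l(R, w) = 2 + R + w (l(R, w) = (R + w) + 2 = 2 + R + w)
Y = -42 (Y = (2 + 0 + 5)*(-6) = 7*(-6) = -42)
Y² = (-42)² = 1764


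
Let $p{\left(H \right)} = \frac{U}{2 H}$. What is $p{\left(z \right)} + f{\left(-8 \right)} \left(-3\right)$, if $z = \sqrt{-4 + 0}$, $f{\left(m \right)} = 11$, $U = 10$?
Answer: $-33 - \frac{5 i}{2} \approx -33.0 - 2.5 i$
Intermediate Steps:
$z = 2 i$ ($z = \sqrt{-4} = 2 i \approx 2.0 i$)
$p{\left(H \right)} = \frac{5}{H}$ ($p{\left(H \right)} = \frac{10}{2 H} = 10 \frac{1}{2 H} = \frac{5}{H}$)
$p{\left(z \right)} + f{\left(-8 \right)} \left(-3\right) = \frac{5}{2 i} + 11 \left(-3\right) = 5 \left(- \frac{i}{2}\right) - 33 = - \frac{5 i}{2} - 33 = -33 - \frac{5 i}{2}$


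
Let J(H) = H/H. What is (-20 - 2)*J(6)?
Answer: -22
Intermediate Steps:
J(H) = 1
(-20 - 2)*J(6) = (-20 - 2)*1 = -22*1 = -22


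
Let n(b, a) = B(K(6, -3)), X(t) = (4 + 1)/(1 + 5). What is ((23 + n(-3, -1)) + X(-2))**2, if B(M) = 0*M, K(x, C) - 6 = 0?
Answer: 20449/36 ≈ 568.03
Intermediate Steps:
K(x, C) = 6 (K(x, C) = 6 + 0 = 6)
X(t) = 5/6
B(M) = 0
n(b, a) = 0
((23 + n(-3, -1)) + X(-2))**2 = ((23 + 0) + 5/6)**2 = (23 + 5/6)**2 = (143/6)**2 = 20449/36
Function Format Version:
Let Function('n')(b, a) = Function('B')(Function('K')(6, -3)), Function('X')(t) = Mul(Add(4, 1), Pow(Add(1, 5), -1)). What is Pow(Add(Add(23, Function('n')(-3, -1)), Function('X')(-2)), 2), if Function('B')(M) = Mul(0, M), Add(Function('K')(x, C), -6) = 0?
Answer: Rational(20449, 36) ≈ 568.03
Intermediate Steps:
Function('K')(x, C) = 6 (Function('K')(x, C) = Add(6, 0) = 6)
Function('X')(t) = Rational(5, 6) (Function('X')(t) = Mul(5, Pow(6, -1)) = Mul(5, Rational(1, 6)) = Rational(5, 6))
Function('B')(M) = 0
Function('n')(b, a) = 0
Pow(Add(Add(23, Function('n')(-3, -1)), Function('X')(-2)), 2) = Pow(Add(Add(23, 0), Rational(5, 6)), 2) = Pow(Add(23, Rational(5, 6)), 2) = Pow(Rational(143, 6), 2) = Rational(20449, 36)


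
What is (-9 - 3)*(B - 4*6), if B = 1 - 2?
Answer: 300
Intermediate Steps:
B = -1
(-9 - 3)*(B - 4*6) = (-9 - 3)*(-1 - 4*6) = -12*(-1 - 24) = -12*(-25) = 300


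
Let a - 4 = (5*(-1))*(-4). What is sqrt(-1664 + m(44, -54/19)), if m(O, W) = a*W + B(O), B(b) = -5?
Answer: I*sqrt(627133)/19 ≈ 41.68*I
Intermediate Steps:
a = 24 (a = 4 + (5*(-1))*(-4) = 4 - 5*(-4) = 4 + 20 = 24)
m(O, W) = -5 + 24*W (m(O, W) = 24*W - 5 = -5 + 24*W)
sqrt(-1664 + m(44, -54/19)) = sqrt(-1664 + (-5 + 24*(-54/19))) = sqrt(-1664 + (-5 - 1296/19)) = sqrt(-1664 - 1391/19) = sqrt(-33007/19) = I*sqrt(627133)/19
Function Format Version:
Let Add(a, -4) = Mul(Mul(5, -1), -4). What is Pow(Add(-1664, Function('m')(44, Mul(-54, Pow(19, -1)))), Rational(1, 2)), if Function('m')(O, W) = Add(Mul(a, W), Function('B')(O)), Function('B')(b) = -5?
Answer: Mul(Rational(1, 19), I, Pow(627133, Rational(1, 2))) ≈ Mul(41.680, I)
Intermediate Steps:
a = 24 (a = Add(4, Mul(Mul(5, -1), -4)) = Add(4, Mul(-5, -4)) = Add(4, 20) = 24)
Function('m')(O, W) = Add(-5, Mul(24, W)) (Function('m')(O, W) = Add(Mul(24, W), -5) = Add(-5, Mul(24, W)))
Pow(Add(-1664, Function('m')(44, Mul(-54, Pow(19, -1)))), Rational(1, 2)) = Pow(Add(-1664, Add(-5, Mul(24, Mul(-54, Pow(19, -1))))), Rational(1, 2)) = Pow(Add(-1664, Add(-5, Mul(24, Mul(-54, Rational(1, 19))))), Rational(1, 2)) = Pow(Add(-1664, Add(-5, Mul(24, Rational(-54, 19)))), Rational(1, 2)) = Pow(Add(-1664, Add(-5, Rational(-1296, 19))), Rational(1, 2)) = Pow(Add(-1664, Rational(-1391, 19)), Rational(1, 2)) = Pow(Rational(-33007, 19), Rational(1, 2)) = Mul(Rational(1, 19), I, Pow(627133, Rational(1, 2)))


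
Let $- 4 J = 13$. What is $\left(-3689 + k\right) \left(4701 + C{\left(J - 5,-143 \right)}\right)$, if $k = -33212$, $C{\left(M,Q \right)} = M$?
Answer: $- \frac{692668671}{4} \approx -1.7317 \cdot 10^{8}$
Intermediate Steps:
$J = - \frac{13}{4}$ ($J = \left(- \frac{1}{4}\right) 13 = - \frac{13}{4} \approx -3.25$)
$\left(-3689 + k\right) \left(4701 + C{\left(J - 5,-143 \right)}\right) = \left(-3689 - 33212\right) \left(4701 - \frac{33}{4}\right) = - 36901 \left(4701 - \frac{33}{4}\right) = \left(-36901\right) \frac{18771}{4} = - \frac{692668671}{4}$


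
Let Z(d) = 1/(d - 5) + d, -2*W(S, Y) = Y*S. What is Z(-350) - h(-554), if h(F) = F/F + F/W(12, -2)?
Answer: -649301/2130 ≈ -304.84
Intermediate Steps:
W(S, Y) = -S*Y/2 (W(S, Y) = -Y*S/2 = -S*Y/2)
Z(d) = d + 1/(-5 + d) (Z(d) = 1/(-5 + d) + d = d + 1/(-5 + d))
h(F) = 1 + F/12 (h(F) = F/F + F/((-½*12*(-2))) = 1 + F/12)
Z(-350) - h(-554) = (1 + (-350)² - 5*(-350))/(-5 - 350) - (1 + (1/12)*(-554)) = (1 + 122500 + 1750)/(-355) - (1 - 277/6) = -1/355*124251 - 1*(-271/6) = -124251/355 + 271/6 = -649301/2130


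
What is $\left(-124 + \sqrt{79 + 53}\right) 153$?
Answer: $-18972 + 306 \sqrt{33} \approx -17214.0$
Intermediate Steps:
$\left(-124 + \sqrt{79 + 53}\right) 153 = \left(-124 + \sqrt{132}\right) 153 = \left(-124 + 2 \sqrt{33}\right) 153 = -18972 + 306 \sqrt{33}$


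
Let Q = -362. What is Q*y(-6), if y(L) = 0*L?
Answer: 0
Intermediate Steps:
y(L) = 0
Q*y(-6) = -362*0 = 0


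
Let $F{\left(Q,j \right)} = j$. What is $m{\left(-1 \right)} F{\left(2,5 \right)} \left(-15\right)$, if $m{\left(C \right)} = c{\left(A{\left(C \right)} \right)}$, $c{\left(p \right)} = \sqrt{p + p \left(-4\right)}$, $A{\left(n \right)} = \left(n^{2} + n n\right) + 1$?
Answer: $- 225 i \approx - 225.0 i$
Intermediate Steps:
$A{\left(n \right)} = 1 + 2 n^{2}$ ($A{\left(n \right)} = \left(n^{2} + n^{2}\right) + 1 = 2 n^{2} + 1 = 1 + 2 n^{2}$)
$c{\left(p \right)} = \sqrt{3} \sqrt{- p}$ ($c{\left(p \right)} = \sqrt{p - 4 p} = \sqrt{- 3 p} = \sqrt{3} \sqrt{- p}$)
$m{\left(C \right)} = \sqrt{3} \sqrt{-1 - 2 C^{2}}$ ($m{\left(C \right)} = \sqrt{3} \sqrt{- (1 + 2 C^{2})} = \sqrt{3} \sqrt{-1 - 2 C^{2}}$)
$m{\left(-1 \right)} F{\left(2,5 \right)} \left(-15\right) = \sqrt{-3 - 6 \left(-1\right)^{2}} \cdot 5 \left(-15\right) = \sqrt{-3 - 6} \cdot 5 \left(-15\right) = \sqrt{-9} \cdot 5 \left(-15\right) = 3 i 5 \left(-15\right) = 15 i \left(-15\right) = - 225 i$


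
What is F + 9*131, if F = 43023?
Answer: 44202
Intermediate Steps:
F + 9*131 = 43023 + 9*131 = 43023 + 1179 = 44202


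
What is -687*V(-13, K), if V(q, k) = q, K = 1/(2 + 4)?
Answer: 8931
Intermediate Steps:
K = ⅙ (K = 1/6 = ⅙ ≈ 0.16667)
-687*V(-13, K) = -687*(-13) = 8931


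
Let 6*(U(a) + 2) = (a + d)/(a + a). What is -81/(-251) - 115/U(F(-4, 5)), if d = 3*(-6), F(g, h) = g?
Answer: 695757/9287 ≈ 74.917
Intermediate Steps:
d = -18
U(a) = -2 + (-18 + a)/(12*a) (U(a) = -2 + ((a - 18)/(a + a))/6 = -2 + ((-18 + a)/((2*a)))/6 = -2 + ((-18 + a)*(1/(2*a)))/6 = -2 + ((-18 + a)/(2*a))/6 = -2 + (-18 + a)/(12*a))
-81/(-251) - 115/U(F(-4, 5)) = -81/(-251) - 115*(-48/(-18 - 23*(-4))) = -81*(-1/251) - 115*(-48/(-18 + 92)) = 81/251 - 115/((1/12)*(-¼)*74) = 81/251 - 115/(-37/24) = 81/251 - 115*(-24/37) = 81/251 + 2760/37 = 695757/9287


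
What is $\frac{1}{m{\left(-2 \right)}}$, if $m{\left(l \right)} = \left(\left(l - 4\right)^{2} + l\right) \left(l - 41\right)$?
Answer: $- \frac{1}{1462} \approx -0.00068399$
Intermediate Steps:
$m{\left(l \right)} = \left(-41 + l\right) \left(l + \left(-4 + l\right)^{2}\right)$ ($m{\left(l \right)} = \left(\left(-4 + l\right)^{2} + l\right) \left(-41 + l\right) = \left(l + \left(-4 + l\right)^{2}\right) \left(-41 + l\right) = \left(-41 + l\right) \left(l + \left(-4 + l\right)^{2}\right)$)
$\frac{1}{m{\left(-2 \right)}} = \frac{1}{-656 + \left(-2\right)^{3} - 48 \left(-2\right)^{2} + 303 \left(-2\right)} = \frac{1}{-656 - 8 - 192 - 606} = \frac{1}{-1462} = - \frac{1}{1462}$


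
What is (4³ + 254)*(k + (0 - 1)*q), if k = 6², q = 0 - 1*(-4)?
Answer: 10176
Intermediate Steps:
q = 4 (q = 0 + 4 = 4)
k = 36
(4³ + 254)*(k + (0 - 1)*q) = (4³ + 254)*(36 + (0 - 1)*4) = (64 + 254)*(36 - 1*4) = 318*(36 - 4) = 318*32 = 10176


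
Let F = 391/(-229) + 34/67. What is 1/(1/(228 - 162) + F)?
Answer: -1012638/1199783 ≈ -0.84402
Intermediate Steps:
F = -18411/15343 (F = 391*(-1/229) + 34*(1/67) = -391/229 + 34/67 = -18411/15343 ≈ -1.2000)
1/(1/(228 - 162) + F) = 1/(1/(228 - 162) - 18411/15343) = 1/(1/66 - 18411/15343) = 1/(-1199783/1012638) = -1012638/1199783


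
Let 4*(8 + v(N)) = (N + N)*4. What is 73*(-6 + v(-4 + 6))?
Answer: -730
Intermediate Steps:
v(N) = -8 + 2*N (v(N) = -8 + ((N + N)*4)/4 = -8 + ((2*N)*4)/4 = -8 + (8*N)/4 = -8 + 2*N)
73*(-6 + v(-4 + 6)) = 73*(-6 + (-8 + 2*(-4 + 6))) = 73*(-6 + (-8 + 2*2)) = 73*(-6 + (-8 + 4)) = 73*(-6 - 4) = 73*(-10) = -730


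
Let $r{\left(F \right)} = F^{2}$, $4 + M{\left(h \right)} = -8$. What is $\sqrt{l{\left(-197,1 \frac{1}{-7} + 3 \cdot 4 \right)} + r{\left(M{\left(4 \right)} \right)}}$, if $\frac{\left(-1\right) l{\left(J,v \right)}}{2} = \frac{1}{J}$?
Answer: $\frac{\sqrt{5588890}}{197} \approx 12.0$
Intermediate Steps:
$M{\left(h \right)} = -12$ ($M{\left(h \right)} = -4 - 8 = -12$)
$l{\left(J,v \right)} = - \frac{2}{J}$
$\sqrt{l{\left(-197,1 \frac{1}{-7} + 3 \cdot 4 \right)} + r{\left(M{\left(4 \right)} \right)}} = \sqrt{- \frac{2}{-197} + \left(-12\right)^{2}} = \sqrt{\left(-2\right) \left(- \frac{1}{197}\right) + 144} = \sqrt{\frac{2}{197} + 144} = \sqrt{\frac{28370}{197}} = \frac{\sqrt{5588890}}{197}$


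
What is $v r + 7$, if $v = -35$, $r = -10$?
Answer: $357$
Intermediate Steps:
$v r + 7 = \left(-35\right) \left(-10\right) + 7 = 350 + 7 = 357$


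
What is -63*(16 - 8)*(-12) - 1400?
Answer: 4648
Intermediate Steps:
-63*(16 - 8)*(-12) - 1400 = -504*(-12) - 1400 = -63*(-96) - 1400 = 6048 - 1400 = 4648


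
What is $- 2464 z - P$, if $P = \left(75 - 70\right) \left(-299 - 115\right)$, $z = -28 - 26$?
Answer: $135126$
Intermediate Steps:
$z = -54$ ($z = -28 - 26 = -54$)
$P = -2070$ ($P = \left(75 - 70\right) \left(-299 - 115\right) = 5 \left(-414\right) = -2070$)
$- 2464 z - P = \left(-2464\right) \left(-54\right) - -2070 = 133056 + 2070 = 135126$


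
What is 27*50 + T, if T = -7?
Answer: 1343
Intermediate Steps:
27*50 + T = 27*50 - 7 = 1350 - 7 = 1343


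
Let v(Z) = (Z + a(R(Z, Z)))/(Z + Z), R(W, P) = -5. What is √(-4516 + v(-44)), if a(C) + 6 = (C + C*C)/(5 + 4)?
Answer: I*√19669331/66 ≈ 67.197*I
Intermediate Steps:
a(C) = -6 + C/9 + C²/9 (a(C) = -6 + (C + C*C)/(5 + 4) = -6 + (C + C²)/9 = -6 + (C + C²)*(⅑) = -6 + (C/9 + C²/9) = -6 + C/9 + C²/9)
v(Z) = (-34/9 + Z)/(2*Z) (v(Z) = (Z + (-6 + (⅑)*(-5) + (⅑)*(-5)²))/(Z + Z) = (Z + (-6 - 5/9 + (⅑)*25))/((2*Z)) = (Z + (-6 - 5/9 + 25/9))*(1/(2*Z)) = (Z - 34/9)*(1/(2*Z)) = (-34/9 + Z)*(1/(2*Z)) = (-34/9 + Z)/(2*Z))
√(-4516 + v(-44)) = √(-4516 + (1/18)*(-34 + 9*(-44))/(-44)) = √(-4516 + (1/18)*(-1/44)*(-34 - 396)) = √(-4516 + (1/18)*(-1/44)*(-430)) = √(-4516 + 215/396) = √(-1788121/396) = I*√19669331/66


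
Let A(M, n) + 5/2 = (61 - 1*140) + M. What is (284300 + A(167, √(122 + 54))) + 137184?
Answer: 843139/2 ≈ 4.2157e+5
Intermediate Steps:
A(M, n) = -163/2 + M (A(M, n) = -5/2 + ((61 - 1*140) + M) = -5/2 + ((61 - 140) + M) = -5/2 + (-79 + M) = -163/2 + M)
(284300 + A(167, √(122 + 54))) + 137184 = (284300 + (-163/2 + 167)) + 137184 = (284300 + 171/2) + 137184 = 568771/2 + 137184 = 843139/2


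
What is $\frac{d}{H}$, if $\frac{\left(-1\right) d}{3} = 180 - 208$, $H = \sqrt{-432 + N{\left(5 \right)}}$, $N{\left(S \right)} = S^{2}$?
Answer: $- \frac{84 i \sqrt{407}}{407} \approx - 4.1637 i$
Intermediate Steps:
$H = i \sqrt{407}$ ($H = \sqrt{-432 + 5^{2}} = \sqrt{-432 + 25} = \sqrt{-407} = i \sqrt{407} \approx 20.174 i$)
$d = 84$ ($d = - 3 \left(180 - 208\right) = \left(-3\right) \left(-28\right) = 84$)
$\frac{d}{H} = \frac{84}{i \sqrt{407}} = 84 \left(- \frac{i \sqrt{407}}{407}\right) = - \frac{84 i \sqrt{407}}{407}$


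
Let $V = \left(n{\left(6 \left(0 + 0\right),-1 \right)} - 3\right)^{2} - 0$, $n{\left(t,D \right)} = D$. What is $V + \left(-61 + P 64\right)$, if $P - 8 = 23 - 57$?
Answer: $-1709$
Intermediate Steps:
$P = -26$ ($P = 8 + \left(23 - 57\right) = 8 - 34 = -26$)
$V = 16$ ($V = \left(-1 - 3\right)^{2} - 0 = \left(-4\right)^{2} + 0 = 16 + 0 = 16$)
$V + \left(-61 + P 64\right) = 16 - 1725 = -1709$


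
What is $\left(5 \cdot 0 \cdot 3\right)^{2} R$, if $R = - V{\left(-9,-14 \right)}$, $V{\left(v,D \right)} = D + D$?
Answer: $0$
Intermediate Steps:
$V{\left(v,D \right)} = 2 D$
$R = 28$ ($R = - 2 \left(-14\right) = \left(-1\right) \left(-28\right) = 28$)
$\left(5 \cdot 0 \cdot 3\right)^{2} R = \left(5 \cdot 0 \cdot 3\right)^{2} \cdot 28 = \left(0 \cdot 3\right)^{2} \cdot 28 = 0^{2} \cdot 28 = 0 \cdot 28 = 0$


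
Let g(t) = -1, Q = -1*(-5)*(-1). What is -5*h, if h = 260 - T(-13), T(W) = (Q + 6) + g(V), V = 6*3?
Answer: -1300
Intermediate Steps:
Q = -5 (Q = 5*(-1) = -5)
V = 18
T(W) = 0 (T(W) = (-5 + 6) - 1 = 1 - 1 = 0)
h = 260 (h = 260 - 1*0 = 260 + 0 = 260)
-5*h = -5*260 = -1300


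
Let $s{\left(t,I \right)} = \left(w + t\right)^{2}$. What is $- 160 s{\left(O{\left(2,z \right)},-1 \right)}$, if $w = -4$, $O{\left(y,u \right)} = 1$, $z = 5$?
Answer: $-1440$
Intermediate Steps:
$s{\left(t,I \right)} = \left(-4 + t\right)^{2}$
$- 160 s{\left(O{\left(2,z \right)},-1 \right)} = - 160 \left(-4 + 1\right)^{2} = - 160 \left(-3\right)^{2} = \left(-160\right) 9 = -1440$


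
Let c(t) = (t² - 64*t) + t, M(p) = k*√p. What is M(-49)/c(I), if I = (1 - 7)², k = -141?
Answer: 329*I/324 ≈ 1.0154*I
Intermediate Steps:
I = 36 (I = (-6)² = 36)
M(p) = -141*√p
c(t) = t² - 63*t
M(-49)/c(I) = (-987*I)/((36*(-63 + 36))) = (-987*I)/((36*(-27))) = -987*I/(-972) = -987*I*(-1/972) = 329*I/324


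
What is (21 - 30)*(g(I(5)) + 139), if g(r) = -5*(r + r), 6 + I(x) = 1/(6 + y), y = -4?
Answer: -1746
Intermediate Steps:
I(x) = -11/2 (I(x) = -6 + 1/(6 - 4) = -6 + 1/2 = -6 + ½ = -11/2)
g(r) = -10*r
(21 - 30)*(g(I(5)) + 139) = (21 - 30)*(-10*(-11/2) + 139) = -9*(55 + 139) = -9*194 = -1746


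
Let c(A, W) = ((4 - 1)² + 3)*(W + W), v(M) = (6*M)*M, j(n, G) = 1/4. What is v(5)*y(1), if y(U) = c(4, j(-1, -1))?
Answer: 900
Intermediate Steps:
j(n, G) = ¼
v(M) = 6*M²
c(A, W) = 24*W (c(A, W) = (3² + 3)*(2*W) = (9 + 3)*(2*W) = 12*(2*W) = 24*W)
y(U) = 6 (y(U) = 24*(¼) = 6)
v(5)*y(1) = (6*5²)*6 = (6*25)*6 = 150*6 = 900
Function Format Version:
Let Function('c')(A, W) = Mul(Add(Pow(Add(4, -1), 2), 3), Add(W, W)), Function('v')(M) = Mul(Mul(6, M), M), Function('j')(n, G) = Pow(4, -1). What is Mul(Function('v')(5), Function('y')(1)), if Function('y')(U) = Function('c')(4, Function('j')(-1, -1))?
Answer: 900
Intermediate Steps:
Function('j')(n, G) = Rational(1, 4)
Function('v')(M) = Mul(6, Pow(M, 2))
Function('c')(A, W) = Mul(24, W) (Function('c')(A, W) = Mul(Add(Pow(3, 2), 3), Mul(2, W)) = Mul(Add(9, 3), Mul(2, W)) = Mul(12, Mul(2, W)) = Mul(24, W))
Function('y')(U) = 6 (Function('y')(U) = Mul(24, Rational(1, 4)) = 6)
Mul(Function('v')(5), Function('y')(1)) = Mul(Mul(6, Pow(5, 2)), 6) = Mul(Mul(6, 25), 6) = Mul(150, 6) = 900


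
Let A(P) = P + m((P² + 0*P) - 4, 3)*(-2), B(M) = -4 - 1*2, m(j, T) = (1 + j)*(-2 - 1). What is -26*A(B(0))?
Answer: -4992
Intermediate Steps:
m(j, T) = -3 - 3*j (m(j, T) = (1 + j)*(-3) = -3 - 3*j)
B(M) = -6 (B(M) = -4 - 2 = -6)
A(P) = -18 + P + 6*P² (A(P) = P + (-3 - 3*((P² + 0*P) - 4))*(-2) = P + (-3 - 3*((P² + 0) - 4))*(-2) = P + (-3 - 3*(P² - 4))*(-2) = P + (-3 - 3*(-4 + P²))*(-2) = P + (-3 + (12 - 3*P²))*(-2) = P + (9 - 3*P²)*(-2) = P + (-18 + 6*P²) = -18 + P + 6*P²)
-26*A(B(0)) = -26*(-18 - 6 + 6*(-6)²) = -26*(-18 - 6 + 6*36) = -26*(-18 - 6 + 216) = -26*192 = -4992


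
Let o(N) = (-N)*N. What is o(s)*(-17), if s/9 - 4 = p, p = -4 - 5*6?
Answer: 1239300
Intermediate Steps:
p = -34 (p = -4 - 30 = -34)
s = -270 (s = 36 + 9*(-34) = 36 - 306 = -270)
o(N) = -N²
o(s)*(-17) = -1*(-270)²*(-17) = -1*72900*(-17) = -72900*(-17) = 1239300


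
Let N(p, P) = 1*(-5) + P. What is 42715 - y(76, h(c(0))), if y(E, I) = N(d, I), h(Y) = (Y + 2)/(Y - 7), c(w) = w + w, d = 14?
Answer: 299042/7 ≈ 42720.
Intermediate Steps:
c(w) = 2*w
h(Y) = (2 + Y)/(-7 + Y)
N(p, P) = -5 + P
y(E, I) = -5 + I
42715 - y(76, h(c(0))) = 42715 - (-5 + (2 + 2*0)/(-7 + 2*0)) = 42715 - (-5 + (2 + 0)/(-7 + 0)) = 42715 - (-5 + 2/(-7)) = 42715 - (-5 - ⅐*2) = 42715 - (-5 - 2/7) = 42715 - 1*(-37/7) = 42715 + 37/7 = 299042/7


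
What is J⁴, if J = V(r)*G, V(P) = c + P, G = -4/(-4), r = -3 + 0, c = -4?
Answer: 2401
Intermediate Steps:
r = -3
G = 1 (G = -4*(-¼) = 1)
V(P) = -4 + P
J = -7 (J = (-4 - 3)*1 = -7*1 = -7)
J⁴ = (-7)⁴ = 2401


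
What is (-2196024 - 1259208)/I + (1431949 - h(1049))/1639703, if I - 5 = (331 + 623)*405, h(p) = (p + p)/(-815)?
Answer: -75754753619643/9387914563625 ≈ -8.0694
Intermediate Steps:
h(p) = -2*p/815 (h(p) = (2*p)*(-1/815) = -2*p/815)
I = 386375 (I = 5 + (331 + 623)*405 = 5 + 954*405 = 5 + 386370 = 386375)
(-2196024 - 1259208)/I + (1431949 - h(1049))/1639703 = (-2196024 - 1259208)/386375 + (1431949 - (-2)*1049/815)/1639703 = -3455232*1/386375 + (1431949 - 1*(-2098/815))*(1/1639703) = -314112/35125 + (1431949 + 2098/815)*(1/1639703) = -314112/35125 + (1167040533/815)*(1/1639703) = -314112/35125 + 1167040533/1336357945 = -75754753619643/9387914563625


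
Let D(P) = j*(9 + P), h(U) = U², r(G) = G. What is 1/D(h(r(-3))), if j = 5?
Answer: 1/90 ≈ 0.011111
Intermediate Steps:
D(P) = 45 + 5*P (D(P) = 5*(9 + P) = 45 + 5*P)
1/D(h(r(-3))) = 1/(45 + 5*(-3)²) = 1/(45 + 5*9) = 1/(45 + 45) = 1/90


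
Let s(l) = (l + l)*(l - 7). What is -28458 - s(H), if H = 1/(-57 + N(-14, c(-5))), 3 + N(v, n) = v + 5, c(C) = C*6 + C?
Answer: -135489506/4761 ≈ -28458.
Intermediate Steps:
c(C) = 7*C (c(C) = 6*C + C = 7*C)
N(v, n) = 2 + v (N(v, n) = -3 + (v + 5) = -3 + (5 + v) = 2 + v)
H = -1/69 (H = 1/(-57 + (2 - 14)) = 1/(-57 - 12) = 1/(-69) = -1/69 ≈ -0.014493)
s(l) = 2*l*(-7 + l) (s(l) = (2*l)*(-7 + l) = 2*l*(-7 + l))
-28458 - s(H) = -28458 - 2*(-1)*(-7 - 1/69)/69 = -28458 - 2*(-1)*(-484)/(69*69) = -28458 - 1*968/4761 = -28458 - 968/4761 = -135489506/4761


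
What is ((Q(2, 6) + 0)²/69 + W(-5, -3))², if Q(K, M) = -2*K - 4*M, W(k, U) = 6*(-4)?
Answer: 760384/4761 ≈ 159.71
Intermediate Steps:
W(k, U) = -24
Q(K, M) = -4*M - 2*K
((Q(2, 6) + 0)²/69 + W(-5, -3))² = (((-4*6 - 2*2) + 0)²/69 - 24)² = (((-24 - 4) + 0)²*(1/69) - 24)² = ((-28 + 0)²*(1/69) - 24)² = ((-28)²*(1/69) - 24)² = (784*(1/69) - 24)² = (784/69 - 24)² = (-872/69)² = 760384/4761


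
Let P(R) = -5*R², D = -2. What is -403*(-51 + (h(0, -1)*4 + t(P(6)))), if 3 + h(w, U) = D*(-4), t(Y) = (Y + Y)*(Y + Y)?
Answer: -52216307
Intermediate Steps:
t(Y) = 4*Y² (t(Y) = (2*Y)*(2*Y) = 4*Y²)
h(w, U) = 5 (h(w, U) = -3 - 2*(-4) = -3 + 8 = 5)
-403*(-51 + (h(0, -1)*4 + t(P(6)))) = -403*(-51 + (5*4 + 4*(-5*6²)²)) = -403*(-51 + (20 + 4*(-5*36)²)) = -403*(-51 + (20 + 4*(-180)²)) = -403*(-51 + (20 + 4*32400)) = -403*(-51 + (20 + 129600)) = -403*(-51 + 129620) = -403*129569 = -52216307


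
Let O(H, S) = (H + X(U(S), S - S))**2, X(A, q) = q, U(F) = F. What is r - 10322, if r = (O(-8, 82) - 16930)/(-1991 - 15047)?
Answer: -87924685/8519 ≈ -10321.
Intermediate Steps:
O(H, S) = H**2 (O(H, S) = (H + (S - S))**2 = (H + 0)**2 = H**2)
r = 8433/8519 (r = ((-8)**2 - 16930)/(-1991 - 15047) = (64 - 16930)/(-17038) = -16866*(-1/17038) = 8433/8519 ≈ 0.98990)
r - 10322 = 8433/8519 - 10322 = -87924685/8519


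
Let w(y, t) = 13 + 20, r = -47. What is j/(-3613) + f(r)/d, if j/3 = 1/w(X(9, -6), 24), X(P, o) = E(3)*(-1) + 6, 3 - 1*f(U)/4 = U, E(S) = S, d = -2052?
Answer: -1987663/20388159 ≈ -0.097491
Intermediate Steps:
f(U) = 12 - 4*U
X(P, o) = 3 (X(P, o) = 3*(-1) + 6 = -3 + 6 = 3)
w(y, t) = 33
j = 1/11 (j = 3/33 = 3*(1/33) = 1/11 ≈ 0.090909)
j/(-3613) + f(r)/d = (1/11)/(-3613) + (12 - 4*(-47))/(-2052) = (1/11)*(-1/3613) + (12 + 188)*(-1/2052) = -1/39743 + 200*(-1/2052) = -1/39743 - 50/513 = -1987663/20388159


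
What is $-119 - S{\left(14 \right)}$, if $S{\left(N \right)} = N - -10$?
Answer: $-143$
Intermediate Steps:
$S{\left(N \right)} = 10 + N$ ($S{\left(N \right)} = N + 10 = 10 + N$)
$-119 - S{\left(14 \right)} = -119 - \left(10 + 14\right) = -119 - 24 = -143$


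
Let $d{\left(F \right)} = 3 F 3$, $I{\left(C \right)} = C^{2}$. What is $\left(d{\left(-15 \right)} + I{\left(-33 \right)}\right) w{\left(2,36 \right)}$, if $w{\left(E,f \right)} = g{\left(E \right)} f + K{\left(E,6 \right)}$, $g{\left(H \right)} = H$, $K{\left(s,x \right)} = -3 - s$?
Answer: $63918$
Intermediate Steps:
$d{\left(F \right)} = 9 F$
$w{\left(E,f \right)} = -3 - E + E f$ ($w{\left(E,f \right)} = E f - \left(3 + E\right) = -3 - E + E f$)
$\left(d{\left(-15 \right)} + I{\left(-33 \right)}\right) w{\left(2,36 \right)} = \left(9 \left(-15\right) + \left(-33\right)^{2}\right) \left(-3 - 2 + 2 \cdot 36\right) = \left(-135 + 1089\right) \left(-3 - 2 + 72\right) = 954 \cdot 67 = 63918$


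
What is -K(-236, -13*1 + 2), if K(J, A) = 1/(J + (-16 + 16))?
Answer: 1/236 ≈ 0.0042373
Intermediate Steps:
K(J, A) = 1/J (K(J, A) = 1/(J + 0) = 1/J)
-K(-236, -13*1 + 2) = -1/(-236) = -1*(-1/236) = 1/236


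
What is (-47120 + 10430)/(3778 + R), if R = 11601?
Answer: -36690/15379 ≈ -2.3857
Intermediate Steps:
(-47120 + 10430)/(3778 + R) = (-47120 + 10430)/(3778 + 11601) = -36690/15379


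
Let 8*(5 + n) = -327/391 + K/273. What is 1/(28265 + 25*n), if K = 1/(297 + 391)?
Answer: 587513472/16531093650655 ≈ 3.5540e-5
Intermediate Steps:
K = 1/688 ≈ 0.0014535
n = -2998985417/587513472 (n = -5 + (-327/391 + (1/688)/273)/8 = -5 + (-327*1/391 + (1/688)*(1/273))/8 = -5 + (-327/391 + 1/187824)/8 = -5 + (⅛)*(-61418057/73439184) = -5 - 61418057/587513472 = -2998985417/587513472 ≈ -5.1045)
1/(28265 + 25*n) = 1/(28265 + 25*(-2998985417/587513472)) = 1/(28265 - 74974635425/587513472) = 1/(16531093650655/587513472) = 587513472/16531093650655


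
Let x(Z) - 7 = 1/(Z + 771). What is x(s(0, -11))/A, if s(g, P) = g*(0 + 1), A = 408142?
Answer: 2699/157338741 ≈ 1.7154e-5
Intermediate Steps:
s(g, P) = g (s(g, P) = g*1 = g)
x(Z) = 7 + 1/(771 + Z) (x(Z) = 7 + 1/(Z + 771) = 7 + 1/(771 + Z))
x(s(0, -11))/A = ((5398 + 7*0)/(771 + 0))/408142 = ((5398 + 0)/771)*(1/408142) = ((1/771)*5398)*(1/408142) = (5398/771)*(1/408142) = 2699/157338741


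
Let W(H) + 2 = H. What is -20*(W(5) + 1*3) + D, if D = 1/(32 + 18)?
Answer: -5999/50 ≈ -119.98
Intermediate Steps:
W(H) = -2 + H
D = 1/50 ≈ 0.020000
-20*(W(5) + 1*3) + D = -20*((-2 + 5) + 1*3) + 1/50 = -20*(3 + 3) + 1/50 = -20*6 + 1/50 = -120 + 1/50 = -5999/50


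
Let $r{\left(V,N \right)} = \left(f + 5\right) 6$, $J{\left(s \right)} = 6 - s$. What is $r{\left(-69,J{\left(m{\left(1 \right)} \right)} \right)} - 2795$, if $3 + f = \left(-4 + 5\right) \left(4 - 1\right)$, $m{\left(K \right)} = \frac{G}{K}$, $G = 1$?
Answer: $-2765$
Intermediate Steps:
$m{\left(K \right)} = \frac{1}{K}$ ($m{\left(K \right)} = 1 \frac{1}{K} = \frac{1}{K}$)
$f = 0$ ($f = -3 + \left(-4 + 5\right) \left(4 - 1\right) = -3 + 1 \cdot 3 = -3 + 3 = 0$)
$r{\left(V,N \right)} = 30$ ($r{\left(V,N \right)} = \left(0 + 5\right) 6 = 5 \cdot 6 = 30$)
$r{\left(-69,J{\left(m{\left(1 \right)} \right)} \right)} - 2795 = 30 - 2795 = -2765$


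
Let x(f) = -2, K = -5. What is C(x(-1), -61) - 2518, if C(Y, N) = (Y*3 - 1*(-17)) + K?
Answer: -2512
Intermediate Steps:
C(Y, N) = 12 + 3*Y (C(Y, N) = (Y*3 - 1*(-17)) - 5 = (3*Y + 17) - 5 = (17 + 3*Y) - 5 = 12 + 3*Y)
C(x(-1), -61) - 2518 = (12 + 3*(-2)) - 2518 = (12 - 6) - 2518 = 6 - 2518 = -2512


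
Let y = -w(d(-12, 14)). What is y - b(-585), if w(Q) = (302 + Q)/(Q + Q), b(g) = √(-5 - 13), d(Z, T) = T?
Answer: -79/7 - 3*I*√2 ≈ -11.286 - 4.2426*I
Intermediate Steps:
b(g) = 3*I*√2 (b(g) = √(-18) = 3*I*√2)
w(Q) = (302 + Q)/(2*Q) (w(Q) = (302 + Q)/((2*Q)) = (302 + Q)*(1/(2*Q)) = (302 + Q)/(2*Q))
y = -79/7 (y = -(302 + 14)/(2*14) = -316/(2*14) = -1*79/7 = -79/7 ≈ -11.286)
y - b(-585) = -79/7 - 3*I*√2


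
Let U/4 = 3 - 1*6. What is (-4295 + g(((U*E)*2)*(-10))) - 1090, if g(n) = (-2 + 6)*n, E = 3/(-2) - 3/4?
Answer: -7545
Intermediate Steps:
U = -12 (U = 4*(3 - 1*6) = 4*(3 - 6) = 4*(-3) = -12)
E = -9/4 (E = 3*(-1/2) - 3*1/4 = -3/2 - 3/4 = -9/4 ≈ -2.2500)
g(n) = 4*n
(-4295 + g(((U*E)*2)*(-10))) - 1090 = (-4295 + 4*((-12*(-9/4)*2)*(-10))) - 1090 = (-4295 + 4*((27*2)*(-10))) - 1090 = (-4295 + 4*(54*(-10))) - 1090 = (-4295 + 4*(-540)) - 1090 = (-4295 - 2160) - 1090 = -6455 - 1090 = -7545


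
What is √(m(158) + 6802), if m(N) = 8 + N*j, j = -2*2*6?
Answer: √3018 ≈ 54.936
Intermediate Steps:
j = -24 (j = -4*6 = -24)
m(N) = 8 - 24*N (m(N) = 8 + N*(-24) = 8 - 24*N)
√(m(158) + 6802) = √((8 - 24*158) + 6802) = √((8 - 3792) + 6802) = √(-3784 + 6802) = √3018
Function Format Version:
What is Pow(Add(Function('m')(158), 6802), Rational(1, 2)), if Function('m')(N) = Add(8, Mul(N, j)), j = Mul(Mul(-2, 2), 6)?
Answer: Pow(3018, Rational(1, 2)) ≈ 54.936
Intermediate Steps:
j = -24 (j = Mul(-4, 6) = -24)
Function('m')(N) = Add(8, Mul(-24, N)) (Function('m')(N) = Add(8, Mul(N, -24)) = Add(8, Mul(-24, N)))
Pow(Add(Function('m')(158), 6802), Rational(1, 2)) = Pow(Add(Add(8, Mul(-24, 158)), 6802), Rational(1, 2)) = Pow(Add(Add(8, -3792), 6802), Rational(1, 2)) = Pow(Add(-3784, 6802), Rational(1, 2)) = Pow(3018, Rational(1, 2))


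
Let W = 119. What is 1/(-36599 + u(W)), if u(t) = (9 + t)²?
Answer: -1/20215 ≈ -4.9468e-5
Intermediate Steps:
1/(-36599 + u(W)) = 1/(-36599 + (9 + 119)²) = 1/(-36599 + 128²) = 1/(-36599 + 16384) = 1/(-20215) = -1/20215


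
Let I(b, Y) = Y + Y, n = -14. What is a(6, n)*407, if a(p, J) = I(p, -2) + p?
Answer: 814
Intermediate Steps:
I(b, Y) = 2*Y
a(p, J) = -4 + p (a(p, J) = 2*(-2) + p = -4 + p)
a(6, n)*407 = (-4 + 6)*407 = 2*407 = 814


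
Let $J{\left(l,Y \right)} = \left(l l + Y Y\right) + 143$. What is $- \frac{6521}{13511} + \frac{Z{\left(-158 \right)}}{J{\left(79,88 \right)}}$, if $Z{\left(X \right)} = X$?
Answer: $- \frac{47131713}{95441704} \approx -0.49383$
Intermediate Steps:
$J{\left(l,Y \right)} = 143 + Y^{2} + l^{2}$ ($J{\left(l,Y \right)} = \left(l^{2} + Y^{2}\right) + 143 = \left(Y^{2} + l^{2}\right) + 143 = 143 + Y^{2} + l^{2}$)
$- \frac{6521}{13511} + \frac{Z{\left(-158 \right)}}{J{\left(79,88 \right)}} = - \frac{6521}{13511} - \frac{158}{143 + 88^{2} + 79^{2}} = \left(-6521\right) \frac{1}{13511} - \frac{158}{143 + 7744 + 6241} = - \frac{6521}{13511} - \frac{158}{14128} = - \frac{6521}{13511} - \frac{79}{7064} = - \frac{47131713}{95441704}$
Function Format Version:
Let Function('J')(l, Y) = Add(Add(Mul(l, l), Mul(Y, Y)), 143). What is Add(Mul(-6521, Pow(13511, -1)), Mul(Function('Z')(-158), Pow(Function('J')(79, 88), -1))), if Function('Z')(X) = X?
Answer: Rational(-47131713, 95441704) ≈ -0.49383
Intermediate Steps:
Function('J')(l, Y) = Add(143, Pow(Y, 2), Pow(l, 2)) (Function('J')(l, Y) = Add(Add(Pow(l, 2), Pow(Y, 2)), 143) = Add(Add(Pow(Y, 2), Pow(l, 2)), 143) = Add(143, Pow(Y, 2), Pow(l, 2)))
Add(Mul(-6521, Pow(13511, -1)), Mul(Function('Z')(-158), Pow(Function('J')(79, 88), -1))) = Add(Mul(-6521, Pow(13511, -1)), Mul(-158, Pow(Add(143, Pow(88, 2), Pow(79, 2)), -1))) = Add(Mul(-6521, Rational(1, 13511)), Mul(-158, Pow(Add(143, 7744, 6241), -1))) = Add(Rational(-6521, 13511), Mul(-158, Pow(14128, -1))) = Add(Rational(-6521, 13511), Mul(-158, Rational(1, 14128))) = Add(Rational(-6521, 13511), Rational(-79, 7064)) = Rational(-47131713, 95441704)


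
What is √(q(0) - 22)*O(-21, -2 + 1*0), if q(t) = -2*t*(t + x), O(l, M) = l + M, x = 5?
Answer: -23*I*√22 ≈ -107.88*I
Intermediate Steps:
O(l, M) = M + l
q(t) = -2*t*(5 + t) (q(t) = -2*t*(t + 5) = -2*t*(5 + t))
√(q(0) - 22)*O(-21, -2 + 1*0) = √(-2*0*(5 + 0) - 22)*((-2 + 1*0) - 21) = √(-2*0*5 - 22)*((-2 + 0) - 21) = √(0 - 22)*(-2 - 21) = √(-22)*(-23) = (I*√22)*(-23) = -23*I*√22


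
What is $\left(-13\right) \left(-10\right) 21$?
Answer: $2730$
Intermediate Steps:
$\left(-13\right) \left(-10\right) 21 = 130 \cdot 21 = 2730$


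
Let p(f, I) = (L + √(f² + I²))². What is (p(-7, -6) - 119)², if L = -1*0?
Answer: 1156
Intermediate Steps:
L = 0
p(f, I) = I² + f² (p(f, I) = (0 + √(f² + I²))² = (0 + √(I² + f²))² = (√(I² + f²))² = I² + f²)
(p(-7, -6) - 119)² = (((-6)² + (-7)²) - 119)² = ((36 + 49) - 119)² = (85 - 119)² = (-34)² = 1156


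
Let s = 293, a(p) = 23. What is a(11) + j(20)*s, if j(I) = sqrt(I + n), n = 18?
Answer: 23 + 293*sqrt(38) ≈ 1829.2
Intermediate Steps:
j(I) = sqrt(18 + I) (j(I) = sqrt(I + 18) = sqrt(18 + I))
a(11) + j(20)*s = 23 + sqrt(18 + 20)*293 = 23 + sqrt(38)*293 = 23 + 293*sqrt(38)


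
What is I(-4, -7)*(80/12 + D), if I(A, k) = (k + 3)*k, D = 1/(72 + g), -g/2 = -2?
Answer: 10661/57 ≈ 187.04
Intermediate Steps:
g = 4 (g = -2*(-2) = 4)
D = 1/76 (D = 1/(72 + 4) = 1/76 ≈ 0.013158)
I(A, k) = k*(3 + k) (I(A, k) = (3 + k)*k = k*(3 + k))
I(-4, -7)*(80/12 + D) = (-7*(3 - 7))*(80/12 + 1/76) = (-7*(-4))*(80*(1/12) + 1/76) = 28*(20/3 + 1/76) = 28*(1523/228) = 10661/57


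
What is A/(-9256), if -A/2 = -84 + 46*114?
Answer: 1290/1157 ≈ 1.1150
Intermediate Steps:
A = -10320 (A = -2*(-84 + 46*114) = -2*(-84 + 5244) = -2*5160 = -10320)
A/(-9256) = -10320/(-9256) = -10320*(-1/9256) = 1290/1157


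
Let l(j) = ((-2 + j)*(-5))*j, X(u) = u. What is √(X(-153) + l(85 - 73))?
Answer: I*√753 ≈ 27.441*I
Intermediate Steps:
l(j) = j*(10 - 5*j) (l(j) = (10 - 5*j)*j = j*(10 - 5*j))
√(X(-153) + l(85 - 73)) = √(-153 + 5*(85 - 73)*(2 - (85 - 73))) = √(-153 + 5*12*(2 - 1*12)) = √(-153 + 5*12*(2 - 12)) = √(-153 + 5*12*(-10)) = √(-153 - 600) = √(-753) = I*√753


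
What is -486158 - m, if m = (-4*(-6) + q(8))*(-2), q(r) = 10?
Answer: -486090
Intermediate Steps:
m = -68 (m = (-4*(-6) + 10)*(-2) = (24 + 10)*(-2) = 34*(-2) = -68)
-486158 - m = -486158 - 1*(-68) = -486158 + 68 = -486090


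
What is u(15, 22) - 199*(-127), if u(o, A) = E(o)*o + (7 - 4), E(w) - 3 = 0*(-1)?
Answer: 25321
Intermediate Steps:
E(w) = 3 (E(w) = 3 + 0*(-1) = 3 + 0 = 3)
u(o, A) = 3 + 3*o (u(o, A) = 3*o + (7 - 4) = 3*o + 3 = 3 + 3*o)
u(15, 22) - 199*(-127) = (3 + 3*15) - 199*(-127) = (3 + 45) + 25273 = 48 + 25273 = 25321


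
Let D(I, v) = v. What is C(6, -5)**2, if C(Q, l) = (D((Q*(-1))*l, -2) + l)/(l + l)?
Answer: 49/100 ≈ 0.49000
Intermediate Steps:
C(Q, l) = (-2 + l)/(2*l) (C(Q, l) = (-2 + l)/(l + l) = (-2 + l)/((2*l)) = (-2 + l)*(1/(2*l)) = (-2 + l)/(2*l))
C(6, -5)**2 = ((1/2)*(-2 - 5)/(-5))**2 = ((1/2)*(-1/5)*(-7))**2 = (7/10)**2 = 49/100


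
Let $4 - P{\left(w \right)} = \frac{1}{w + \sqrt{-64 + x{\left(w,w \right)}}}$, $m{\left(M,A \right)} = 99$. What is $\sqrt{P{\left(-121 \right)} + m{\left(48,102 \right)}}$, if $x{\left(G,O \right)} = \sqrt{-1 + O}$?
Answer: $\sqrt{\frac{12464 - 103 \sqrt{-64 + i \sqrt{122}}}{121 - \sqrt{-64 + i \sqrt{122}}}} \approx 10.149 + 3.0 \cdot 10^{-5} i$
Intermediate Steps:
$P{\left(w \right)} = 4 - \frac{1}{w + \sqrt{-64 + \sqrt{-1 + w}}}$
$\sqrt{P{\left(-121 \right)} + m{\left(48,102 \right)}} = \sqrt{\frac{-1 + 4 \left(-121\right) + 4 \sqrt{-64 + \sqrt{-1 - 121}}}{-121 + \sqrt{-64 + \sqrt{-1 - 121}}} + 99} = \sqrt{\frac{-1 - 484 + 4 \sqrt{-64 + \sqrt{-122}}}{-121 + \sqrt{-64 + \sqrt{-122}}} + 99} = \sqrt{\frac{-1 - 484 + 4 \sqrt{-64 + i \sqrt{122}}}{-121 + \sqrt{-64 + i \sqrt{122}}} + 99} = \sqrt{\frac{-485 + 4 \sqrt{-64 + i \sqrt{122}}}{-121 + \sqrt{-64 + i \sqrt{122}}} + 99} = \sqrt{99 + \frac{-485 + 4 \sqrt{-64 + i \sqrt{122}}}{-121 + \sqrt{-64 + i \sqrt{122}}}}$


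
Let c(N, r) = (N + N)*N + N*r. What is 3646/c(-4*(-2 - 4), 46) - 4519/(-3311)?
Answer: 11133385/3734808 ≈ 2.9810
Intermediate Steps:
c(N, r) = 2*N² + N*r (c(N, r) = (2*N)*N + N*r = 2*N² + N*r)
3646/c(-4*(-2 - 4), 46) - 4519/(-3311) = 3646/(((-4*(-2 - 4))*(46 + 2*(-4*(-2 - 4))))) - 4519/(-3311) = 3646/(((-4*(-6))*(46 + 2*(-4*(-6))))) - 4519*(-1/3311) = 3646/((24*(46 + 2*24))) + 4519/3311 = 3646/((24*(46 + 48))) + 4519/3311 = 3646/((24*94)) + 4519/3311 = 3646/2256 + 4519/3311 = 3646*(1/2256) + 4519/3311 = 1823/1128 + 4519/3311 = 11133385/3734808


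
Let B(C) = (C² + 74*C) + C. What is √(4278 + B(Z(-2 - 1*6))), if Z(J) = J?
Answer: √3742 ≈ 61.172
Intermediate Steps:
B(C) = C² + 75*C
√(4278 + B(Z(-2 - 1*6))) = √(4278 + (-2 - 1*6)*(75 + (-2 - 1*6))) = √(4278 + (-2 - 6)*(75 + (-2 - 6))) = √(4278 - 8*(75 - 8)) = √(4278 - 8*67) = √(4278 - 536) = √3742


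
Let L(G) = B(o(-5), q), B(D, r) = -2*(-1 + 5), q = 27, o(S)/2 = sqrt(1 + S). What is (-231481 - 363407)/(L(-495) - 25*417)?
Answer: 594888/10433 ≈ 57.020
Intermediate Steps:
o(S) = 2*sqrt(1 + S)
B(D, r) = -8 (B(D, r) = -2*4 = -8)
L(G) = -8
(-231481 - 363407)/(L(-495) - 25*417) = (-231481 - 363407)/(-8 - 25*417) = -594888/(-8 - 10425) = -594888/(-10433) = -594888*(-1/10433) = 594888/10433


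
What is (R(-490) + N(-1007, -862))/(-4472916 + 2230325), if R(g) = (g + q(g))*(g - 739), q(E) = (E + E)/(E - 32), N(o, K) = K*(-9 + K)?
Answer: -27117994/45024327 ≈ -0.60230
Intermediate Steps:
q(E) = 2*E/(-32 + E) (q(E) = (2*E)/(-32 + E) = 2*E/(-32 + E))
R(g) = (-739 + g)*(g + 2*g/(-32 + g)) (R(g) = (g + 2*g/(-32 + g))*(g - 739) = (g + 2*g/(-32 + g))*(-739 + g) = (-739 + g)*(g + 2*g/(-32 + g)))
(R(-490) + N(-1007, -862))/(-4472916 + 2230325) = (-490*(22170 + (-490)² - 769*(-490))/(-32 - 490) - 862*(-9 - 862))/(-4472916 + 2230325) = (-490*(22170 + 240100 + 376810)/(-522) - 862*(-871))/(-2242591) = (-490*(-1/522)*639080 + 750802)*(-1/2242591) = (156574600/261 + 750802)*(-1/2242591) = (352533922/261)*(-1/2242591) = -27117994/45024327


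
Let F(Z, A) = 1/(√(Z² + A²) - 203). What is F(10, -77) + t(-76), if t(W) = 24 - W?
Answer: 3517797/35180 - √6029/35180 ≈ 99.992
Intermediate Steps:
F(Z, A) = 1/(-203 + √(A² + Z²)) (F(Z, A) = 1/(√(A² + Z²) - 203) = 1/(-203 + √(A² + Z²)))
F(10, -77) + t(-76) = 1/(-203 + √((-77)² + 10²)) + (24 - 1*(-76)) = 1/(-203 + √(5929 + 100)) + (24 + 76) = 1/(-203 + √6029) + 100 = 100 + 1/(-203 + √6029)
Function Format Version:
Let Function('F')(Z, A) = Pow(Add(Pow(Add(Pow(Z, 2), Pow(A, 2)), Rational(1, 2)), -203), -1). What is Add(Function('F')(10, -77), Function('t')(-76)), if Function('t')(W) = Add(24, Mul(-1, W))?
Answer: Add(Rational(3517797, 35180), Mul(Rational(-1, 35180), Pow(6029, Rational(1, 2)))) ≈ 99.992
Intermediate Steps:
Function('F')(Z, A) = Pow(Add(-203, Pow(Add(Pow(A, 2), Pow(Z, 2)), Rational(1, 2))), -1) (Function('F')(Z, A) = Pow(Add(Pow(Add(Pow(A, 2), Pow(Z, 2)), Rational(1, 2)), -203), -1) = Pow(Add(-203, Pow(Add(Pow(A, 2), Pow(Z, 2)), Rational(1, 2))), -1))
Add(Function('F')(10, -77), Function('t')(-76)) = Add(Pow(Add(-203, Pow(Add(Pow(-77, 2), Pow(10, 2)), Rational(1, 2))), -1), Add(24, Mul(-1, -76))) = Add(Pow(Add(-203, Pow(Add(5929, 100), Rational(1, 2))), -1), Add(24, 76)) = Add(Pow(Add(-203, Pow(6029, Rational(1, 2))), -1), 100) = Add(100, Pow(Add(-203, Pow(6029, Rational(1, 2))), -1))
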